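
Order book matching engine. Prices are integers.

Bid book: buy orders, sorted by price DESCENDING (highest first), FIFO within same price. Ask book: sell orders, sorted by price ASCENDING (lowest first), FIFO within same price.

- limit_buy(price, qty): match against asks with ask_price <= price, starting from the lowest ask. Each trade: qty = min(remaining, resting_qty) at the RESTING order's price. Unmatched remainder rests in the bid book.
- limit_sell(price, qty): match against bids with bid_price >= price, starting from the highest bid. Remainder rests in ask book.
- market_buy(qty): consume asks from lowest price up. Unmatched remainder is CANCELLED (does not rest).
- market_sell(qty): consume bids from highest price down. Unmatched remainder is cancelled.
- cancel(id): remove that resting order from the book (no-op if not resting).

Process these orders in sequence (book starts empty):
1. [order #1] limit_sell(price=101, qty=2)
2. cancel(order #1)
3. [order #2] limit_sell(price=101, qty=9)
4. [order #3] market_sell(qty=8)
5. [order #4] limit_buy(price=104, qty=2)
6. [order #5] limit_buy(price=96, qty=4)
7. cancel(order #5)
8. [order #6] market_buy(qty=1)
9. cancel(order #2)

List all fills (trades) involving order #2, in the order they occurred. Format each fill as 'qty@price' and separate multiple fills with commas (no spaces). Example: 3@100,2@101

Answer: 2@101,1@101

Derivation:
After op 1 [order #1] limit_sell(price=101, qty=2): fills=none; bids=[-] asks=[#1:2@101]
After op 2 cancel(order #1): fills=none; bids=[-] asks=[-]
After op 3 [order #2] limit_sell(price=101, qty=9): fills=none; bids=[-] asks=[#2:9@101]
After op 4 [order #3] market_sell(qty=8): fills=none; bids=[-] asks=[#2:9@101]
After op 5 [order #4] limit_buy(price=104, qty=2): fills=#4x#2:2@101; bids=[-] asks=[#2:7@101]
After op 6 [order #5] limit_buy(price=96, qty=4): fills=none; bids=[#5:4@96] asks=[#2:7@101]
After op 7 cancel(order #5): fills=none; bids=[-] asks=[#2:7@101]
After op 8 [order #6] market_buy(qty=1): fills=#6x#2:1@101; bids=[-] asks=[#2:6@101]
After op 9 cancel(order #2): fills=none; bids=[-] asks=[-]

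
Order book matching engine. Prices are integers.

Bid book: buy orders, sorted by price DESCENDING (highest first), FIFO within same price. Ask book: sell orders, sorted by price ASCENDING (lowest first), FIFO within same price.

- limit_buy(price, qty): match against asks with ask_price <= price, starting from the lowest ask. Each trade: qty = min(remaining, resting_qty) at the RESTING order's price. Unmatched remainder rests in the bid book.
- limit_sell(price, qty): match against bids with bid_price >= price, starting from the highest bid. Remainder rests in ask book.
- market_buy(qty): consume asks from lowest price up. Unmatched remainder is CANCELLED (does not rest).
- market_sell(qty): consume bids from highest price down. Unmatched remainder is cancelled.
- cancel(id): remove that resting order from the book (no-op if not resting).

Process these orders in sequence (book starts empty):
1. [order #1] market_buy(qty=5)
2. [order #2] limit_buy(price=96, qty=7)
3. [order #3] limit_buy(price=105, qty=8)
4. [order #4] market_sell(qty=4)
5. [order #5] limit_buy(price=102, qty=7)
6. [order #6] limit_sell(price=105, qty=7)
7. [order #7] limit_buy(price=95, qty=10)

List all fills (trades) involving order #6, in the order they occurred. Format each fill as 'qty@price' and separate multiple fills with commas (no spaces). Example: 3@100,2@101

Answer: 4@105

Derivation:
After op 1 [order #1] market_buy(qty=5): fills=none; bids=[-] asks=[-]
After op 2 [order #2] limit_buy(price=96, qty=7): fills=none; bids=[#2:7@96] asks=[-]
After op 3 [order #3] limit_buy(price=105, qty=8): fills=none; bids=[#3:8@105 #2:7@96] asks=[-]
After op 4 [order #4] market_sell(qty=4): fills=#3x#4:4@105; bids=[#3:4@105 #2:7@96] asks=[-]
After op 5 [order #5] limit_buy(price=102, qty=7): fills=none; bids=[#3:4@105 #5:7@102 #2:7@96] asks=[-]
After op 6 [order #6] limit_sell(price=105, qty=7): fills=#3x#6:4@105; bids=[#5:7@102 #2:7@96] asks=[#6:3@105]
After op 7 [order #7] limit_buy(price=95, qty=10): fills=none; bids=[#5:7@102 #2:7@96 #7:10@95] asks=[#6:3@105]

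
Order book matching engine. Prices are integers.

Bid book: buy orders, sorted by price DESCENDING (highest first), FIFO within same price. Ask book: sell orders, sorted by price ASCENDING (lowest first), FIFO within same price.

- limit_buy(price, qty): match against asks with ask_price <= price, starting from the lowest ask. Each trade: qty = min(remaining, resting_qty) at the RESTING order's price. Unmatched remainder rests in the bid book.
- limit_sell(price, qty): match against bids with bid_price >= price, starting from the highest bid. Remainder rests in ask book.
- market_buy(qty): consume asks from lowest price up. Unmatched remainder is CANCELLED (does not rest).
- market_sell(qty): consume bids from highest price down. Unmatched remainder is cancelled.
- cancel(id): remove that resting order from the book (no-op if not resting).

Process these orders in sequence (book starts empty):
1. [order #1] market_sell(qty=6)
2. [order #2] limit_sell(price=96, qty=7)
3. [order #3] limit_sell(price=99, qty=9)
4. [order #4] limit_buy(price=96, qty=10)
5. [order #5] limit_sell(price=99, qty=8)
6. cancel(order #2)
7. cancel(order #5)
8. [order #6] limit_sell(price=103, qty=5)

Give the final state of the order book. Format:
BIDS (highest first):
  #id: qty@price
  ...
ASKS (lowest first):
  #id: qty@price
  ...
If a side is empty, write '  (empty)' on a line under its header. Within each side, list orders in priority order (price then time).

Answer: BIDS (highest first):
  #4: 3@96
ASKS (lowest first):
  #3: 9@99
  #6: 5@103

Derivation:
After op 1 [order #1] market_sell(qty=6): fills=none; bids=[-] asks=[-]
After op 2 [order #2] limit_sell(price=96, qty=7): fills=none; bids=[-] asks=[#2:7@96]
After op 3 [order #3] limit_sell(price=99, qty=9): fills=none; bids=[-] asks=[#2:7@96 #3:9@99]
After op 4 [order #4] limit_buy(price=96, qty=10): fills=#4x#2:7@96; bids=[#4:3@96] asks=[#3:9@99]
After op 5 [order #5] limit_sell(price=99, qty=8): fills=none; bids=[#4:3@96] asks=[#3:9@99 #5:8@99]
After op 6 cancel(order #2): fills=none; bids=[#4:3@96] asks=[#3:9@99 #5:8@99]
After op 7 cancel(order #5): fills=none; bids=[#4:3@96] asks=[#3:9@99]
After op 8 [order #6] limit_sell(price=103, qty=5): fills=none; bids=[#4:3@96] asks=[#3:9@99 #6:5@103]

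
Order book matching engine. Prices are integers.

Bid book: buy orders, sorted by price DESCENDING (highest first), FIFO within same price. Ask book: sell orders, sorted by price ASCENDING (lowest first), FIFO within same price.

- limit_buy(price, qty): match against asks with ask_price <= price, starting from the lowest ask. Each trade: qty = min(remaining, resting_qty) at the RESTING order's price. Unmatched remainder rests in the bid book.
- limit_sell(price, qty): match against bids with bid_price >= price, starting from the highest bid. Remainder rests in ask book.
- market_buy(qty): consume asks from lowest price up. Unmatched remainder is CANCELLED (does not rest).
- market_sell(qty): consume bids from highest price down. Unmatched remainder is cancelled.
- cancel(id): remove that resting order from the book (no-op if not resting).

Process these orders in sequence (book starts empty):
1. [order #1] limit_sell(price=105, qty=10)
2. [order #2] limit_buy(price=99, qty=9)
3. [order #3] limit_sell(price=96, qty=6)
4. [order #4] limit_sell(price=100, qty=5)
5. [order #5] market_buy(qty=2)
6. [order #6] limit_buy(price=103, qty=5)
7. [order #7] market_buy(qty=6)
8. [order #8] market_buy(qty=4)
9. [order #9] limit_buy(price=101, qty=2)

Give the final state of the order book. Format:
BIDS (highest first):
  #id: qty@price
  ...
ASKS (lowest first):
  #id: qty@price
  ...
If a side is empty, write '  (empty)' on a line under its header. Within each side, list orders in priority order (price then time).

Answer: BIDS (highest first):
  #6: 2@103
  #9: 2@101
  #2: 3@99
ASKS (lowest first):
  (empty)

Derivation:
After op 1 [order #1] limit_sell(price=105, qty=10): fills=none; bids=[-] asks=[#1:10@105]
After op 2 [order #2] limit_buy(price=99, qty=9): fills=none; bids=[#2:9@99] asks=[#1:10@105]
After op 3 [order #3] limit_sell(price=96, qty=6): fills=#2x#3:6@99; bids=[#2:3@99] asks=[#1:10@105]
After op 4 [order #4] limit_sell(price=100, qty=5): fills=none; bids=[#2:3@99] asks=[#4:5@100 #1:10@105]
After op 5 [order #5] market_buy(qty=2): fills=#5x#4:2@100; bids=[#2:3@99] asks=[#4:3@100 #1:10@105]
After op 6 [order #6] limit_buy(price=103, qty=5): fills=#6x#4:3@100; bids=[#6:2@103 #2:3@99] asks=[#1:10@105]
After op 7 [order #7] market_buy(qty=6): fills=#7x#1:6@105; bids=[#6:2@103 #2:3@99] asks=[#1:4@105]
After op 8 [order #8] market_buy(qty=4): fills=#8x#1:4@105; bids=[#6:2@103 #2:3@99] asks=[-]
After op 9 [order #9] limit_buy(price=101, qty=2): fills=none; bids=[#6:2@103 #9:2@101 #2:3@99] asks=[-]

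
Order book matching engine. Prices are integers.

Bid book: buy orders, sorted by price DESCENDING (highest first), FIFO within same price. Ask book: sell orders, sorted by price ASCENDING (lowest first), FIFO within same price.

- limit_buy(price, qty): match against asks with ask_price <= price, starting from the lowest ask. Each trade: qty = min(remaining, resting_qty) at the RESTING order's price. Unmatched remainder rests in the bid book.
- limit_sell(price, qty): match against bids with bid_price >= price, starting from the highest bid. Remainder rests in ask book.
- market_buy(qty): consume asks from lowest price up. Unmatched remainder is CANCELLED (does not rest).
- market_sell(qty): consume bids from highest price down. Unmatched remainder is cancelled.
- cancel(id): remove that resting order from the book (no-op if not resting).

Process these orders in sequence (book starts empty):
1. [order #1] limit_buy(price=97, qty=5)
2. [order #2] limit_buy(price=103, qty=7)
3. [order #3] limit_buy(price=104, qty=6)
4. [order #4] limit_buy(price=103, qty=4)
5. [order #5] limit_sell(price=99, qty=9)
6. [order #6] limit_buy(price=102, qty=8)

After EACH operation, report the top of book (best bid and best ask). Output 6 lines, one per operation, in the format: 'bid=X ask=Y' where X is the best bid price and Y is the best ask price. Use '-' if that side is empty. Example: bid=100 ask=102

Answer: bid=97 ask=-
bid=103 ask=-
bid=104 ask=-
bid=104 ask=-
bid=103 ask=-
bid=103 ask=-

Derivation:
After op 1 [order #1] limit_buy(price=97, qty=5): fills=none; bids=[#1:5@97] asks=[-]
After op 2 [order #2] limit_buy(price=103, qty=7): fills=none; bids=[#2:7@103 #1:5@97] asks=[-]
After op 3 [order #3] limit_buy(price=104, qty=6): fills=none; bids=[#3:6@104 #2:7@103 #1:5@97] asks=[-]
After op 4 [order #4] limit_buy(price=103, qty=4): fills=none; bids=[#3:6@104 #2:7@103 #4:4@103 #1:5@97] asks=[-]
After op 5 [order #5] limit_sell(price=99, qty=9): fills=#3x#5:6@104 #2x#5:3@103; bids=[#2:4@103 #4:4@103 #1:5@97] asks=[-]
After op 6 [order #6] limit_buy(price=102, qty=8): fills=none; bids=[#2:4@103 #4:4@103 #6:8@102 #1:5@97] asks=[-]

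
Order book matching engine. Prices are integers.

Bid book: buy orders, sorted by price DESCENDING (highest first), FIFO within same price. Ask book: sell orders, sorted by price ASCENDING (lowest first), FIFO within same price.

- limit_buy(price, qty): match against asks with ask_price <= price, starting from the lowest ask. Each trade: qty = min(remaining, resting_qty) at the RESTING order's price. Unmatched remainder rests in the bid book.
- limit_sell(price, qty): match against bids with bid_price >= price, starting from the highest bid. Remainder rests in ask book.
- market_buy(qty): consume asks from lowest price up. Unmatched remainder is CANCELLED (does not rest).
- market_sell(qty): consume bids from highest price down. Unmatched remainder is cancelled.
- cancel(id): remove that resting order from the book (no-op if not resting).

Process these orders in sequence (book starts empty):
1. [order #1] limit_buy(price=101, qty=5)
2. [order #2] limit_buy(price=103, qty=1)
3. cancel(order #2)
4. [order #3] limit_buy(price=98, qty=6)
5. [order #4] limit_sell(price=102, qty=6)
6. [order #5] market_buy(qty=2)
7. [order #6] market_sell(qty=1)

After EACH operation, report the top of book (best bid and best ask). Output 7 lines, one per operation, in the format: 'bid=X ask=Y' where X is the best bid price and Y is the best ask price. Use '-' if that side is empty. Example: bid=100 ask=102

Answer: bid=101 ask=-
bid=103 ask=-
bid=101 ask=-
bid=101 ask=-
bid=101 ask=102
bid=101 ask=102
bid=101 ask=102

Derivation:
After op 1 [order #1] limit_buy(price=101, qty=5): fills=none; bids=[#1:5@101] asks=[-]
After op 2 [order #2] limit_buy(price=103, qty=1): fills=none; bids=[#2:1@103 #1:5@101] asks=[-]
After op 3 cancel(order #2): fills=none; bids=[#1:5@101] asks=[-]
After op 4 [order #3] limit_buy(price=98, qty=6): fills=none; bids=[#1:5@101 #3:6@98] asks=[-]
After op 5 [order #4] limit_sell(price=102, qty=6): fills=none; bids=[#1:5@101 #3:6@98] asks=[#4:6@102]
After op 6 [order #5] market_buy(qty=2): fills=#5x#4:2@102; bids=[#1:5@101 #3:6@98] asks=[#4:4@102]
After op 7 [order #6] market_sell(qty=1): fills=#1x#6:1@101; bids=[#1:4@101 #3:6@98] asks=[#4:4@102]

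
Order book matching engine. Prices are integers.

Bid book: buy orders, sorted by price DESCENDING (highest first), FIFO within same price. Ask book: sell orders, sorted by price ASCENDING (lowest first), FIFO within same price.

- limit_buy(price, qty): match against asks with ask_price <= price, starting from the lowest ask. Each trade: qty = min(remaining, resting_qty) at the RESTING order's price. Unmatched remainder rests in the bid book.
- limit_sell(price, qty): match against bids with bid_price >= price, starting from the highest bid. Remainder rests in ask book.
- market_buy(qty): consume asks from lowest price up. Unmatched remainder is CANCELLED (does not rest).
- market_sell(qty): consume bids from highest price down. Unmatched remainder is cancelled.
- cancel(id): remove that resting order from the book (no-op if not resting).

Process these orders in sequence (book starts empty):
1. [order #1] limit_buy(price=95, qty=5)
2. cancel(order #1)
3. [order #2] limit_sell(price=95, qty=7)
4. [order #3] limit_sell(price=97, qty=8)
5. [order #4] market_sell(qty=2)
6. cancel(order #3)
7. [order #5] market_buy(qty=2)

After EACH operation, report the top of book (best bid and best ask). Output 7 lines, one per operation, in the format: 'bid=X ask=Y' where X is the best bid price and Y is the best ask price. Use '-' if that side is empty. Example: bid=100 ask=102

After op 1 [order #1] limit_buy(price=95, qty=5): fills=none; bids=[#1:5@95] asks=[-]
After op 2 cancel(order #1): fills=none; bids=[-] asks=[-]
After op 3 [order #2] limit_sell(price=95, qty=7): fills=none; bids=[-] asks=[#2:7@95]
After op 4 [order #3] limit_sell(price=97, qty=8): fills=none; bids=[-] asks=[#2:7@95 #3:8@97]
After op 5 [order #4] market_sell(qty=2): fills=none; bids=[-] asks=[#2:7@95 #3:8@97]
After op 6 cancel(order #3): fills=none; bids=[-] asks=[#2:7@95]
After op 7 [order #5] market_buy(qty=2): fills=#5x#2:2@95; bids=[-] asks=[#2:5@95]

Answer: bid=95 ask=-
bid=- ask=-
bid=- ask=95
bid=- ask=95
bid=- ask=95
bid=- ask=95
bid=- ask=95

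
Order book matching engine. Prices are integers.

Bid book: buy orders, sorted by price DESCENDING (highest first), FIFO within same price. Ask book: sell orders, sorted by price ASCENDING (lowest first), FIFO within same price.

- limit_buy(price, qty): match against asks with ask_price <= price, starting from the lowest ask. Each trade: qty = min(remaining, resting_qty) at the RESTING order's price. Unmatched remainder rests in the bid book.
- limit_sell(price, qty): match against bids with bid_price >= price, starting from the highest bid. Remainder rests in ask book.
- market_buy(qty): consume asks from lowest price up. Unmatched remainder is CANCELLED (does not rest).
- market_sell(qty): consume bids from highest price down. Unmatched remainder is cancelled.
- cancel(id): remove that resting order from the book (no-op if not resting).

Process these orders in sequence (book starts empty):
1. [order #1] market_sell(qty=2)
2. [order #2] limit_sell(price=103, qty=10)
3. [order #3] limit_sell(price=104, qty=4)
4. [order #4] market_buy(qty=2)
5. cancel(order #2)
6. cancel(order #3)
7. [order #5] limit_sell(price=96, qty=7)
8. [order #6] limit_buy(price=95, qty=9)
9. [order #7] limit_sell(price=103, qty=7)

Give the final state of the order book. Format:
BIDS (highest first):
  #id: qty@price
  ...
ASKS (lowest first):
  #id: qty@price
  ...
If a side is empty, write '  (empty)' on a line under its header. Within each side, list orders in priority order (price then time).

After op 1 [order #1] market_sell(qty=2): fills=none; bids=[-] asks=[-]
After op 2 [order #2] limit_sell(price=103, qty=10): fills=none; bids=[-] asks=[#2:10@103]
After op 3 [order #3] limit_sell(price=104, qty=4): fills=none; bids=[-] asks=[#2:10@103 #3:4@104]
After op 4 [order #4] market_buy(qty=2): fills=#4x#2:2@103; bids=[-] asks=[#2:8@103 #3:4@104]
After op 5 cancel(order #2): fills=none; bids=[-] asks=[#3:4@104]
After op 6 cancel(order #3): fills=none; bids=[-] asks=[-]
After op 7 [order #5] limit_sell(price=96, qty=7): fills=none; bids=[-] asks=[#5:7@96]
After op 8 [order #6] limit_buy(price=95, qty=9): fills=none; bids=[#6:9@95] asks=[#5:7@96]
After op 9 [order #7] limit_sell(price=103, qty=7): fills=none; bids=[#6:9@95] asks=[#5:7@96 #7:7@103]

Answer: BIDS (highest first):
  #6: 9@95
ASKS (lowest first):
  #5: 7@96
  #7: 7@103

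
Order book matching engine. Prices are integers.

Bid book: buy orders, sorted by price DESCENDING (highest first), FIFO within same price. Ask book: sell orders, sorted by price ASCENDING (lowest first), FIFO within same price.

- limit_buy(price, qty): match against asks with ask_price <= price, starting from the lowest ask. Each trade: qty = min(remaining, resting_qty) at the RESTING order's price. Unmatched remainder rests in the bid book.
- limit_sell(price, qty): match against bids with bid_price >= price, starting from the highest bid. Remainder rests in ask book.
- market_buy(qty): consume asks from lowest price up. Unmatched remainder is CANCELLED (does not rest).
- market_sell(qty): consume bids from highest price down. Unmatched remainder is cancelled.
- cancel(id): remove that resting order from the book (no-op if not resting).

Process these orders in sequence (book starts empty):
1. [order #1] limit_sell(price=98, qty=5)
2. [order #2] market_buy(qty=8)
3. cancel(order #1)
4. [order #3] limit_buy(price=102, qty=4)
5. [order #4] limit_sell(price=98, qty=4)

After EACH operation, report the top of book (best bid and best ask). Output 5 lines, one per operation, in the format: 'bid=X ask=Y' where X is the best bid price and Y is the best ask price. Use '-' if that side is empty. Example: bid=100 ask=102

Answer: bid=- ask=98
bid=- ask=-
bid=- ask=-
bid=102 ask=-
bid=- ask=-

Derivation:
After op 1 [order #1] limit_sell(price=98, qty=5): fills=none; bids=[-] asks=[#1:5@98]
After op 2 [order #2] market_buy(qty=8): fills=#2x#1:5@98; bids=[-] asks=[-]
After op 3 cancel(order #1): fills=none; bids=[-] asks=[-]
After op 4 [order #3] limit_buy(price=102, qty=4): fills=none; bids=[#3:4@102] asks=[-]
After op 5 [order #4] limit_sell(price=98, qty=4): fills=#3x#4:4@102; bids=[-] asks=[-]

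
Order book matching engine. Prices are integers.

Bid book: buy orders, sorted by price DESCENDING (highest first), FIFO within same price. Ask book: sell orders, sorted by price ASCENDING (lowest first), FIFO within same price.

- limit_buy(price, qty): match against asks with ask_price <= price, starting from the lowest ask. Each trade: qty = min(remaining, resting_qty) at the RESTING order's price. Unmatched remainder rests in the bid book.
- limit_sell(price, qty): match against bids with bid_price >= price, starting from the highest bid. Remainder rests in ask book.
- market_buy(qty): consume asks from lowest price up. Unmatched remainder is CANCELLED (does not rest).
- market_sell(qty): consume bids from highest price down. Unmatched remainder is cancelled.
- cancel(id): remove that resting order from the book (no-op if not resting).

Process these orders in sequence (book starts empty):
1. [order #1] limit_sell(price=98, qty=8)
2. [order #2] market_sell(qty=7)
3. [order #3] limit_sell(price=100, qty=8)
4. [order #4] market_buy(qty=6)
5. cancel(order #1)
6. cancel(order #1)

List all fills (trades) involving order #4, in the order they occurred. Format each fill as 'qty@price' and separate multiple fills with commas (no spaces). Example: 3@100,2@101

After op 1 [order #1] limit_sell(price=98, qty=8): fills=none; bids=[-] asks=[#1:8@98]
After op 2 [order #2] market_sell(qty=7): fills=none; bids=[-] asks=[#1:8@98]
After op 3 [order #3] limit_sell(price=100, qty=8): fills=none; bids=[-] asks=[#1:8@98 #3:8@100]
After op 4 [order #4] market_buy(qty=6): fills=#4x#1:6@98; bids=[-] asks=[#1:2@98 #3:8@100]
After op 5 cancel(order #1): fills=none; bids=[-] asks=[#3:8@100]
After op 6 cancel(order #1): fills=none; bids=[-] asks=[#3:8@100]

Answer: 6@98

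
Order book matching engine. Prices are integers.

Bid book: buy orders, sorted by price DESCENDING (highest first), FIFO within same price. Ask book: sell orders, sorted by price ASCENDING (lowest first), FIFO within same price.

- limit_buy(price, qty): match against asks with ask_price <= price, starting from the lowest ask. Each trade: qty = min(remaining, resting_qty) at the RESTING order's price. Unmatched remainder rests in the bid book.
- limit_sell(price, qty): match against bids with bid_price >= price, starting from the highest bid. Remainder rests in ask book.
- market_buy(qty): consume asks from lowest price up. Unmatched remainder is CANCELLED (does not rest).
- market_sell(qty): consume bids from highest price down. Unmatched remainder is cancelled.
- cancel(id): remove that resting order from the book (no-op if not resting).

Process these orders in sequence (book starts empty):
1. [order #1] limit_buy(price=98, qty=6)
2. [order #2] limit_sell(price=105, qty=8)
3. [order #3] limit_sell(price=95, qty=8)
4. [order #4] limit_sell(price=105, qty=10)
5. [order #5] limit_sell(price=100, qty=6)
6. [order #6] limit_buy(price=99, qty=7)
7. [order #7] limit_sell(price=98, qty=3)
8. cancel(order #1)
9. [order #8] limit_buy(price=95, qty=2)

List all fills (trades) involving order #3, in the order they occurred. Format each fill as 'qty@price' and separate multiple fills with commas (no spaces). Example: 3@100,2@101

After op 1 [order #1] limit_buy(price=98, qty=6): fills=none; bids=[#1:6@98] asks=[-]
After op 2 [order #2] limit_sell(price=105, qty=8): fills=none; bids=[#1:6@98] asks=[#2:8@105]
After op 3 [order #3] limit_sell(price=95, qty=8): fills=#1x#3:6@98; bids=[-] asks=[#3:2@95 #2:8@105]
After op 4 [order #4] limit_sell(price=105, qty=10): fills=none; bids=[-] asks=[#3:2@95 #2:8@105 #4:10@105]
After op 5 [order #5] limit_sell(price=100, qty=6): fills=none; bids=[-] asks=[#3:2@95 #5:6@100 #2:8@105 #4:10@105]
After op 6 [order #6] limit_buy(price=99, qty=7): fills=#6x#3:2@95; bids=[#6:5@99] asks=[#5:6@100 #2:8@105 #4:10@105]
After op 7 [order #7] limit_sell(price=98, qty=3): fills=#6x#7:3@99; bids=[#6:2@99] asks=[#5:6@100 #2:8@105 #4:10@105]
After op 8 cancel(order #1): fills=none; bids=[#6:2@99] asks=[#5:6@100 #2:8@105 #4:10@105]
After op 9 [order #8] limit_buy(price=95, qty=2): fills=none; bids=[#6:2@99 #8:2@95] asks=[#5:6@100 #2:8@105 #4:10@105]

Answer: 6@98,2@95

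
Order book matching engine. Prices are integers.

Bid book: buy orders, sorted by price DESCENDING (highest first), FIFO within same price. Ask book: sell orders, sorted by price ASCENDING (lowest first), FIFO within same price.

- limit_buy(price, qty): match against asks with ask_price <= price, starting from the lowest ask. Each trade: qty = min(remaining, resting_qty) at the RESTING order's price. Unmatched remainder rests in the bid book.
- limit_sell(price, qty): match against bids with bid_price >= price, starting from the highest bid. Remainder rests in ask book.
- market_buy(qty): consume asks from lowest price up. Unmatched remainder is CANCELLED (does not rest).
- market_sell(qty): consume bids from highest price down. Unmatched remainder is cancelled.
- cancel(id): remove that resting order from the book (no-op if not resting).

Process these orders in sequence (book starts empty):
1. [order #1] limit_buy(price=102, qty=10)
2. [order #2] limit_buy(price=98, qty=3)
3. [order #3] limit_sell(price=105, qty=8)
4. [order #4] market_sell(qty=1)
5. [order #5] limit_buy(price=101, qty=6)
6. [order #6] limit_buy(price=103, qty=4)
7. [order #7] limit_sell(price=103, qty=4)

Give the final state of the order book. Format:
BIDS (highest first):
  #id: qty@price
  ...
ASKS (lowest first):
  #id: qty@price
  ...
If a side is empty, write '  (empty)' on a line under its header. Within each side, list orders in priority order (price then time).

Answer: BIDS (highest first):
  #1: 9@102
  #5: 6@101
  #2: 3@98
ASKS (lowest first):
  #3: 8@105

Derivation:
After op 1 [order #1] limit_buy(price=102, qty=10): fills=none; bids=[#1:10@102] asks=[-]
After op 2 [order #2] limit_buy(price=98, qty=3): fills=none; bids=[#1:10@102 #2:3@98] asks=[-]
After op 3 [order #3] limit_sell(price=105, qty=8): fills=none; bids=[#1:10@102 #2:3@98] asks=[#3:8@105]
After op 4 [order #4] market_sell(qty=1): fills=#1x#4:1@102; bids=[#1:9@102 #2:3@98] asks=[#3:8@105]
After op 5 [order #5] limit_buy(price=101, qty=6): fills=none; bids=[#1:9@102 #5:6@101 #2:3@98] asks=[#3:8@105]
After op 6 [order #6] limit_buy(price=103, qty=4): fills=none; bids=[#6:4@103 #1:9@102 #5:6@101 #2:3@98] asks=[#3:8@105]
After op 7 [order #7] limit_sell(price=103, qty=4): fills=#6x#7:4@103; bids=[#1:9@102 #5:6@101 #2:3@98] asks=[#3:8@105]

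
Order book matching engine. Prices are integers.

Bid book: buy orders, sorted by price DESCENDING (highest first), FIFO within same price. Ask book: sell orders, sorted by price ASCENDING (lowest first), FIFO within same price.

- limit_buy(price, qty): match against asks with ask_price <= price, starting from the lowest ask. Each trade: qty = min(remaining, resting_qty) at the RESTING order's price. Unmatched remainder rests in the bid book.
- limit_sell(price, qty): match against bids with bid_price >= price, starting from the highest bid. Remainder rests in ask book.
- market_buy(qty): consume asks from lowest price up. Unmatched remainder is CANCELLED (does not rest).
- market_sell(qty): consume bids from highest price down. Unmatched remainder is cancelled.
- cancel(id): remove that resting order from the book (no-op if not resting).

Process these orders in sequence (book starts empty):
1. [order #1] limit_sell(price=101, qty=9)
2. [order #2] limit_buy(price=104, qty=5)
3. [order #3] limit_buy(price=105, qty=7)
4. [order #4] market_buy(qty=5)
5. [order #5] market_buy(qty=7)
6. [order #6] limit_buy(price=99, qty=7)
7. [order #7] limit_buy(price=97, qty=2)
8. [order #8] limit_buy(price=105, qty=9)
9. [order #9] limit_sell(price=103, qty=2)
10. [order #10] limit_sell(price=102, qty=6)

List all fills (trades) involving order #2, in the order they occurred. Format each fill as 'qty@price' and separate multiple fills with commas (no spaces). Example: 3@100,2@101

Answer: 5@101

Derivation:
After op 1 [order #1] limit_sell(price=101, qty=9): fills=none; bids=[-] asks=[#1:9@101]
After op 2 [order #2] limit_buy(price=104, qty=5): fills=#2x#1:5@101; bids=[-] asks=[#1:4@101]
After op 3 [order #3] limit_buy(price=105, qty=7): fills=#3x#1:4@101; bids=[#3:3@105] asks=[-]
After op 4 [order #4] market_buy(qty=5): fills=none; bids=[#3:3@105] asks=[-]
After op 5 [order #5] market_buy(qty=7): fills=none; bids=[#3:3@105] asks=[-]
After op 6 [order #6] limit_buy(price=99, qty=7): fills=none; bids=[#3:3@105 #6:7@99] asks=[-]
After op 7 [order #7] limit_buy(price=97, qty=2): fills=none; bids=[#3:3@105 #6:7@99 #7:2@97] asks=[-]
After op 8 [order #8] limit_buy(price=105, qty=9): fills=none; bids=[#3:3@105 #8:9@105 #6:7@99 #7:2@97] asks=[-]
After op 9 [order #9] limit_sell(price=103, qty=2): fills=#3x#9:2@105; bids=[#3:1@105 #8:9@105 #6:7@99 #7:2@97] asks=[-]
After op 10 [order #10] limit_sell(price=102, qty=6): fills=#3x#10:1@105 #8x#10:5@105; bids=[#8:4@105 #6:7@99 #7:2@97] asks=[-]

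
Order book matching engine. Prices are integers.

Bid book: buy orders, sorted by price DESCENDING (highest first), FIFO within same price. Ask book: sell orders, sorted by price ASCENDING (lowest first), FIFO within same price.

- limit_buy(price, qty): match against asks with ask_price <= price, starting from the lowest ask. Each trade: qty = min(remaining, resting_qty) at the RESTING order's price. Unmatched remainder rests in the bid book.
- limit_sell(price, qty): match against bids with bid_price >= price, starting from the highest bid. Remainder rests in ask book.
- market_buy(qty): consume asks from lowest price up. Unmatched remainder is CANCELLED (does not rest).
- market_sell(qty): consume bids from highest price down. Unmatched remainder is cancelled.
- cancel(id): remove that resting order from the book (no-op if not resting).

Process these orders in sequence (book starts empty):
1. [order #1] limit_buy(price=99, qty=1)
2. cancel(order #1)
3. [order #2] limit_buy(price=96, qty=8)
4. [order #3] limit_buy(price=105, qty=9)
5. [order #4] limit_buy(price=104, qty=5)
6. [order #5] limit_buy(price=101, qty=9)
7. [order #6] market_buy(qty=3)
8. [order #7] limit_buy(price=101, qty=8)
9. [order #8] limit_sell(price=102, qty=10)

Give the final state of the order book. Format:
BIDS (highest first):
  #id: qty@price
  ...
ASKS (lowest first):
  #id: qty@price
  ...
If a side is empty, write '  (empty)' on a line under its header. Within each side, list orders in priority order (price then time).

Answer: BIDS (highest first):
  #4: 4@104
  #5: 9@101
  #7: 8@101
  #2: 8@96
ASKS (lowest first):
  (empty)

Derivation:
After op 1 [order #1] limit_buy(price=99, qty=1): fills=none; bids=[#1:1@99] asks=[-]
After op 2 cancel(order #1): fills=none; bids=[-] asks=[-]
After op 3 [order #2] limit_buy(price=96, qty=8): fills=none; bids=[#2:8@96] asks=[-]
After op 4 [order #3] limit_buy(price=105, qty=9): fills=none; bids=[#3:9@105 #2:8@96] asks=[-]
After op 5 [order #4] limit_buy(price=104, qty=5): fills=none; bids=[#3:9@105 #4:5@104 #2:8@96] asks=[-]
After op 6 [order #5] limit_buy(price=101, qty=9): fills=none; bids=[#3:9@105 #4:5@104 #5:9@101 #2:8@96] asks=[-]
After op 7 [order #6] market_buy(qty=3): fills=none; bids=[#3:9@105 #4:5@104 #5:9@101 #2:8@96] asks=[-]
After op 8 [order #7] limit_buy(price=101, qty=8): fills=none; bids=[#3:9@105 #4:5@104 #5:9@101 #7:8@101 #2:8@96] asks=[-]
After op 9 [order #8] limit_sell(price=102, qty=10): fills=#3x#8:9@105 #4x#8:1@104; bids=[#4:4@104 #5:9@101 #7:8@101 #2:8@96] asks=[-]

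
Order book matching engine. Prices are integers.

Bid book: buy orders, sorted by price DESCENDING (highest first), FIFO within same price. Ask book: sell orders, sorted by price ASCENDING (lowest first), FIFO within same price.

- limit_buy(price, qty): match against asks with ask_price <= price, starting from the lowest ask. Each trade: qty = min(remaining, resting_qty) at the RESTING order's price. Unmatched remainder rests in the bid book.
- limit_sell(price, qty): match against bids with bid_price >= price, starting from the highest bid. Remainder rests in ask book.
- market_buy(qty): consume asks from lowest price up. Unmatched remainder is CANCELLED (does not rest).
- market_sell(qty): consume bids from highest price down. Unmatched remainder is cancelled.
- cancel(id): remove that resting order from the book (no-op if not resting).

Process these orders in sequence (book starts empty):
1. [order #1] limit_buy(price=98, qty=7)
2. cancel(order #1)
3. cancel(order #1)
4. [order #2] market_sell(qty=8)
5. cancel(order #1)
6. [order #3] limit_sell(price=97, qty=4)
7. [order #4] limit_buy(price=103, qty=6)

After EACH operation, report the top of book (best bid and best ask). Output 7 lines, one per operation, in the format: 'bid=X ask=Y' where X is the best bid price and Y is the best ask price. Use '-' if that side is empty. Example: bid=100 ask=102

Answer: bid=98 ask=-
bid=- ask=-
bid=- ask=-
bid=- ask=-
bid=- ask=-
bid=- ask=97
bid=103 ask=-

Derivation:
After op 1 [order #1] limit_buy(price=98, qty=7): fills=none; bids=[#1:7@98] asks=[-]
After op 2 cancel(order #1): fills=none; bids=[-] asks=[-]
After op 3 cancel(order #1): fills=none; bids=[-] asks=[-]
After op 4 [order #2] market_sell(qty=8): fills=none; bids=[-] asks=[-]
After op 5 cancel(order #1): fills=none; bids=[-] asks=[-]
After op 6 [order #3] limit_sell(price=97, qty=4): fills=none; bids=[-] asks=[#3:4@97]
After op 7 [order #4] limit_buy(price=103, qty=6): fills=#4x#3:4@97; bids=[#4:2@103] asks=[-]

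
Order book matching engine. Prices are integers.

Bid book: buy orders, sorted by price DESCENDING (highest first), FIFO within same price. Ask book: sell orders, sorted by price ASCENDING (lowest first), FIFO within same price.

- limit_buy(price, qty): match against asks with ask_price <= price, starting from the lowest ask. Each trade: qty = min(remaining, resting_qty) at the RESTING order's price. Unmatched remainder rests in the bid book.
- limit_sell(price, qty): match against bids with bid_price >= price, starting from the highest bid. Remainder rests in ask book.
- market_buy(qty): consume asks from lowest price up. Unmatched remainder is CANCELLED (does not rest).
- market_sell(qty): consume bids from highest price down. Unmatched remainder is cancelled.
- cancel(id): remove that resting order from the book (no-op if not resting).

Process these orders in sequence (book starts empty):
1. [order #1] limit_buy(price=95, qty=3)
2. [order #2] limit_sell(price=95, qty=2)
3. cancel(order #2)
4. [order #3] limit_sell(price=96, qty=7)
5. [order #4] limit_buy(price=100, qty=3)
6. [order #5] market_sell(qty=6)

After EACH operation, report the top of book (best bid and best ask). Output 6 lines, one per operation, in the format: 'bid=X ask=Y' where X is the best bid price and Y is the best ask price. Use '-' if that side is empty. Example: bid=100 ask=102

After op 1 [order #1] limit_buy(price=95, qty=3): fills=none; bids=[#1:3@95] asks=[-]
After op 2 [order #2] limit_sell(price=95, qty=2): fills=#1x#2:2@95; bids=[#1:1@95] asks=[-]
After op 3 cancel(order #2): fills=none; bids=[#1:1@95] asks=[-]
After op 4 [order #3] limit_sell(price=96, qty=7): fills=none; bids=[#1:1@95] asks=[#3:7@96]
After op 5 [order #4] limit_buy(price=100, qty=3): fills=#4x#3:3@96; bids=[#1:1@95] asks=[#3:4@96]
After op 6 [order #5] market_sell(qty=6): fills=#1x#5:1@95; bids=[-] asks=[#3:4@96]

Answer: bid=95 ask=-
bid=95 ask=-
bid=95 ask=-
bid=95 ask=96
bid=95 ask=96
bid=- ask=96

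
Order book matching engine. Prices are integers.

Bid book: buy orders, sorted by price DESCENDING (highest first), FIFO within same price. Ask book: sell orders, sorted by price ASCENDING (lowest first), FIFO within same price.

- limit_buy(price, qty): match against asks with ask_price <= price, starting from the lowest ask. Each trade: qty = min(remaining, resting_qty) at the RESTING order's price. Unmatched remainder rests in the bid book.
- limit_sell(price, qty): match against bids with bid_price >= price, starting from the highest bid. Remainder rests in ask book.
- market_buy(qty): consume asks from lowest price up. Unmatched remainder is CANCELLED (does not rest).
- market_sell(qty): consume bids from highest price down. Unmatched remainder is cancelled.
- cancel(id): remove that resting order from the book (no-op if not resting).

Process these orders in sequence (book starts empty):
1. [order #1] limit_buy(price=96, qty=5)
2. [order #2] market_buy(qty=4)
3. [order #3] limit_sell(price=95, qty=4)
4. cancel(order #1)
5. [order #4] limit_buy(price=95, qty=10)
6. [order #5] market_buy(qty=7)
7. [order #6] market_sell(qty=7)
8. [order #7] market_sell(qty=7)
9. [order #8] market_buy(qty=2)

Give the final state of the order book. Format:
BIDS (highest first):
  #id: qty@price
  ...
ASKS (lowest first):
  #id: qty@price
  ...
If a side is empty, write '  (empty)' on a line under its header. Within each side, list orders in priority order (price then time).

Answer: BIDS (highest first):
  (empty)
ASKS (lowest first):
  (empty)

Derivation:
After op 1 [order #1] limit_buy(price=96, qty=5): fills=none; bids=[#1:5@96] asks=[-]
After op 2 [order #2] market_buy(qty=4): fills=none; bids=[#1:5@96] asks=[-]
After op 3 [order #3] limit_sell(price=95, qty=4): fills=#1x#3:4@96; bids=[#1:1@96] asks=[-]
After op 4 cancel(order #1): fills=none; bids=[-] asks=[-]
After op 5 [order #4] limit_buy(price=95, qty=10): fills=none; bids=[#4:10@95] asks=[-]
After op 6 [order #5] market_buy(qty=7): fills=none; bids=[#4:10@95] asks=[-]
After op 7 [order #6] market_sell(qty=7): fills=#4x#6:7@95; bids=[#4:3@95] asks=[-]
After op 8 [order #7] market_sell(qty=7): fills=#4x#7:3@95; bids=[-] asks=[-]
After op 9 [order #8] market_buy(qty=2): fills=none; bids=[-] asks=[-]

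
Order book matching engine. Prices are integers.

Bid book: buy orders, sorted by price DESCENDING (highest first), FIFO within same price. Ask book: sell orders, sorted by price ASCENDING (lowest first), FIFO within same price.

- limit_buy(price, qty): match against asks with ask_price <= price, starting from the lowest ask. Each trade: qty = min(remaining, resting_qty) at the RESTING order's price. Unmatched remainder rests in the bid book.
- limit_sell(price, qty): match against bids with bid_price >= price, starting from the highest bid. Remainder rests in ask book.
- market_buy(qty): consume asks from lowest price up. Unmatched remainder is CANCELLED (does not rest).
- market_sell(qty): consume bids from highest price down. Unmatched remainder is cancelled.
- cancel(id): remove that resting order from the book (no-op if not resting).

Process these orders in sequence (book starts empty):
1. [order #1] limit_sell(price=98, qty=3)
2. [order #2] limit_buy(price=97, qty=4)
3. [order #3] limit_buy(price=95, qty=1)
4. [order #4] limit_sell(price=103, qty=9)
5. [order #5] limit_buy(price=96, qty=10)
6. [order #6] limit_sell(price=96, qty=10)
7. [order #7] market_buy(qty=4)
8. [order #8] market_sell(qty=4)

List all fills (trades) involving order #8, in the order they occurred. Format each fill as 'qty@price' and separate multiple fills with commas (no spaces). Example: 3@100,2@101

Answer: 4@96

Derivation:
After op 1 [order #1] limit_sell(price=98, qty=3): fills=none; bids=[-] asks=[#1:3@98]
After op 2 [order #2] limit_buy(price=97, qty=4): fills=none; bids=[#2:4@97] asks=[#1:3@98]
After op 3 [order #3] limit_buy(price=95, qty=1): fills=none; bids=[#2:4@97 #3:1@95] asks=[#1:3@98]
After op 4 [order #4] limit_sell(price=103, qty=9): fills=none; bids=[#2:4@97 #3:1@95] asks=[#1:3@98 #4:9@103]
After op 5 [order #5] limit_buy(price=96, qty=10): fills=none; bids=[#2:4@97 #5:10@96 #3:1@95] asks=[#1:3@98 #4:9@103]
After op 6 [order #6] limit_sell(price=96, qty=10): fills=#2x#6:4@97 #5x#6:6@96; bids=[#5:4@96 #3:1@95] asks=[#1:3@98 #4:9@103]
After op 7 [order #7] market_buy(qty=4): fills=#7x#1:3@98 #7x#4:1@103; bids=[#5:4@96 #3:1@95] asks=[#4:8@103]
After op 8 [order #8] market_sell(qty=4): fills=#5x#8:4@96; bids=[#3:1@95] asks=[#4:8@103]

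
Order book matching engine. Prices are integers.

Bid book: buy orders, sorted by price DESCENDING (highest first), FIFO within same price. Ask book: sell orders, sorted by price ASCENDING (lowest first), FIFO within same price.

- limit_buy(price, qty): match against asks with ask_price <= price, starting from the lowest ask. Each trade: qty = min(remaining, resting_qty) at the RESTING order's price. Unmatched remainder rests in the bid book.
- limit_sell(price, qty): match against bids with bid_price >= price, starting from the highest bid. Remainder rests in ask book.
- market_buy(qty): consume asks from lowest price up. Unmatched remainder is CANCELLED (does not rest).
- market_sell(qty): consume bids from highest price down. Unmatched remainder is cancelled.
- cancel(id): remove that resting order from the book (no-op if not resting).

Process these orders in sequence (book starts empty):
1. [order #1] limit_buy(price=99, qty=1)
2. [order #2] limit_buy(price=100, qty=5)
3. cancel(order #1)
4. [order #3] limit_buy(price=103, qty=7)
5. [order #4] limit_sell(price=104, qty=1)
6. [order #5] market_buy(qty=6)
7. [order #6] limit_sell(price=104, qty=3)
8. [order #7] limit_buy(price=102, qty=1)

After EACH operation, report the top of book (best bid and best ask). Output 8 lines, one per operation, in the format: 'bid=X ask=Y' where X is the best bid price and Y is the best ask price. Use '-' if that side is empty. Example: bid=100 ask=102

Answer: bid=99 ask=-
bid=100 ask=-
bid=100 ask=-
bid=103 ask=-
bid=103 ask=104
bid=103 ask=-
bid=103 ask=104
bid=103 ask=104

Derivation:
After op 1 [order #1] limit_buy(price=99, qty=1): fills=none; bids=[#1:1@99] asks=[-]
After op 2 [order #2] limit_buy(price=100, qty=5): fills=none; bids=[#2:5@100 #1:1@99] asks=[-]
After op 3 cancel(order #1): fills=none; bids=[#2:5@100] asks=[-]
After op 4 [order #3] limit_buy(price=103, qty=7): fills=none; bids=[#3:7@103 #2:5@100] asks=[-]
After op 5 [order #4] limit_sell(price=104, qty=1): fills=none; bids=[#3:7@103 #2:5@100] asks=[#4:1@104]
After op 6 [order #5] market_buy(qty=6): fills=#5x#4:1@104; bids=[#3:7@103 #2:5@100] asks=[-]
After op 7 [order #6] limit_sell(price=104, qty=3): fills=none; bids=[#3:7@103 #2:5@100] asks=[#6:3@104]
After op 8 [order #7] limit_buy(price=102, qty=1): fills=none; bids=[#3:7@103 #7:1@102 #2:5@100] asks=[#6:3@104]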